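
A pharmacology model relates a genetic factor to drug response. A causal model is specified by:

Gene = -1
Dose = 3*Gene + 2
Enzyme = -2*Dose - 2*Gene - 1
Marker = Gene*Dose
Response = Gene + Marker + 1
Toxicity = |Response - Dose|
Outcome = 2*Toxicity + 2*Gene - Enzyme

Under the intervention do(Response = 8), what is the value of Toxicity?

The intervention breaks the incoming arrows to Response: Response = Gene + Marker + 1 no longer applies, and Response = 8.
Dose = 3*Gene + 2  [with Gene=-1]  = -1
Toxicity = |Response - Dose|  [with Response=8, Dose=-1]  = 9

9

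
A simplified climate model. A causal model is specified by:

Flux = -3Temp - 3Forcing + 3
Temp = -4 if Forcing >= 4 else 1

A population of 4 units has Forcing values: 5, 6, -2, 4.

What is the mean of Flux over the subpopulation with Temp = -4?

E[Flux|Temp=-4] averages over only the 3 units with Temp=-4 (Forcing = 5, 6, 4): Flux = 0, -3, 3, mean 0.

0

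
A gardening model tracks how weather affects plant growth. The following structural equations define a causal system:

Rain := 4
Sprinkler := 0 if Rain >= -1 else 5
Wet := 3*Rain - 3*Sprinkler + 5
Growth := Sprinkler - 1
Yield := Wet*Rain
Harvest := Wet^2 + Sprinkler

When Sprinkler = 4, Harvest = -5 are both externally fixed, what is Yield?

20

Setting Sprinkler = 4, Harvest = -5 by intervention discards those variables' equations.
Wet = 3*Rain - 3*Sprinkler + 5  [with Rain=4, Sprinkler=4]  = 5
Yield = Wet*Rain  [with Wet=5, Rain=4]  = 20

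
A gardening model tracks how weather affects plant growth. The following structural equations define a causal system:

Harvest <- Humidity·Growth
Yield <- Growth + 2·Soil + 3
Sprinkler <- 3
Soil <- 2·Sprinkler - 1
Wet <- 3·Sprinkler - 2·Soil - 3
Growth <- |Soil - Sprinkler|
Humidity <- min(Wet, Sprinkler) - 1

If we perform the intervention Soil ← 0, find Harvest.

6

Under do(Soil=0), the mechanism Soil <- 2·Sprinkler - 1 is discarded; Soil is fixed at 0.
Wet = 3·Sprinkler - 2·Soil - 3  [with Sprinkler=3, Soil=0]  = 6
Growth = |Soil - Sprinkler|  [with Soil=0, Sprinkler=3]  = 3
Humidity = min(Wet, Sprinkler) - 1  [with Wet=6, Sprinkler=3]  = 2
Harvest = Humidity·Growth  [with Humidity=2, Growth=3]  = 6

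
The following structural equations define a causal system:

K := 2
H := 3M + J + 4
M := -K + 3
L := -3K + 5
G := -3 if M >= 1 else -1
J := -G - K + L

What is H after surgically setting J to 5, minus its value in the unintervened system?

5

The intervention breaks the incoming arrows to J: J := -G - K + L no longer applies, and J = 5.
M = -K + 3  [with K=2]  = 1
H = 3M + J + 4  [with M=1, J=5]  = 12
Without intervention: M = -K + 3  [with K=2]  = 1; G = -3 if M >= 1 else -1  [with M=1]  = -3; L = -3K + 5  [with K=2]  = -1; J = -G - K + L  [with G=-3, K=2, L=-1]  = 0; H = 3M + J + 4  [with M=1, J=0]  = 7.
Change = 12 − 7 = 5.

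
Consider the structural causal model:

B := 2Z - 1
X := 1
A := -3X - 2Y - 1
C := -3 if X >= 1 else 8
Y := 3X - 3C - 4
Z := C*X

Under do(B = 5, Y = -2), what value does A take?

0

Under do(B = 5, Y = -2), each intervened variable's structural equation is replaced by its fixed value.
A = -3X - 2Y - 1  [with X=1, Y=-2]  = 0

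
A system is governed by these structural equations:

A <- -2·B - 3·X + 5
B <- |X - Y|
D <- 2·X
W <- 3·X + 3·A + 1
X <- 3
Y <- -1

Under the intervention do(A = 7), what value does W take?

31

Under do(A=7), the mechanism A <- -2·B - 3·X + 5 is discarded; A is fixed at 7.
W = 3·X + 3·A + 1  [with X=3, A=7]  = 31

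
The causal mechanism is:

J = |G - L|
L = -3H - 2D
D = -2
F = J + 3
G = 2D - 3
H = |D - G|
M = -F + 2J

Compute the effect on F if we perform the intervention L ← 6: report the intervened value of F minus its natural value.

Under do(L=6), the mechanism L = -3H - 2D is discarded; L is fixed at 6.
G = 2D - 3  [with D=-2]  = -7
J = |G - L|  [with G=-7, L=6]  = 13
F = J + 3  [with J=13]  = 16
Without intervention: G = 2D - 3  [with D=-2]  = -7; H = |D - G|  [with D=-2, G=-7]  = 5; L = -3H - 2D  [with H=5, D=-2]  = -11; J = |G - L|  [with G=-7, L=-11]  = 4; F = J + 3  [with J=4]  = 7.
Change = 16 − 7 = 9.

9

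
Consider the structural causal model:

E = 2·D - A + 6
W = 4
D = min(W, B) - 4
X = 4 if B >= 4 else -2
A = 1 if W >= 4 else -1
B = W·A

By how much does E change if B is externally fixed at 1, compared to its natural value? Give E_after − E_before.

-6

do(B=1) replaces the equation B = W·A with the constant B = 1.
A = 1 if W >= 4 else -1  [with W=4]  = 1
D = min(W, B) - 4  [with W=4, B=1]  = -3
E = 2·D - A + 6  [with D=-3, A=1]  = -1
Without intervention: A = 1 if W >= 4 else -1  [with W=4]  = 1; B = W·A  [with W=4, A=1]  = 4; D = min(W, B) - 4  [with W=4, B=4]  = 0; E = 2·D - A + 6  [with D=0, A=1]  = 5.
Change = -1 − 5 = -6.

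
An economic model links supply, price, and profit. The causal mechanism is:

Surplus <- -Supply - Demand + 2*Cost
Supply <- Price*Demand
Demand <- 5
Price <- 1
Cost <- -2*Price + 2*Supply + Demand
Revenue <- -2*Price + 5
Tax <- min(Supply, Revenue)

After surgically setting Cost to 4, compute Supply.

Under do(Cost=4), the mechanism Cost <- -2*Price + 2*Supply + Demand is discarded; Cost is fixed at 4.
Since Supply is not a descendant of the intervened variable, it is unaffected.
Supply = Price*Demand  [with Price=1, Demand=5]  = 5

5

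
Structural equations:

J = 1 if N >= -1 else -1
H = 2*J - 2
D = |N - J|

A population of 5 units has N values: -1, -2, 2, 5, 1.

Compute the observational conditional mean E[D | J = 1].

1.75

Conditioning on J=1 selects the 4 unit(s) with N ∈ {-1, 2, 5, 1}. Their D values: 2, 1, 4, 0. Mean = 1.75.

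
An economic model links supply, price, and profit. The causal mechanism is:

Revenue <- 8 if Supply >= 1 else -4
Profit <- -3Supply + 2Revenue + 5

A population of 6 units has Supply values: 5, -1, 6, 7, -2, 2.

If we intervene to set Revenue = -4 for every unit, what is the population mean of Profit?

-11.5

do(Revenue=-4) breaks Revenue's dependence on Supply. With Revenue=-4 fixed, Profit across the units is -18, 0, -21, -24, 3, -9, mean -11.5.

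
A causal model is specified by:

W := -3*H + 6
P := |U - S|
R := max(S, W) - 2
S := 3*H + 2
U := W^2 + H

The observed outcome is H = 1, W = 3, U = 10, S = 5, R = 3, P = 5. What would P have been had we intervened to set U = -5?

The intervention breaks the incoming arrows to U: U := W^2 + H no longer applies, and U = -5.
S = 3*H + 2  [with H=1]  = 5
P = |U - S|  [with U=-5, S=5]  = 10

10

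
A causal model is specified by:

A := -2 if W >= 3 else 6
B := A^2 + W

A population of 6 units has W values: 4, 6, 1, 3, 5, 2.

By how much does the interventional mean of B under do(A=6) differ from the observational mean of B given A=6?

2

Under do(A=6), A's equation is replaced by A=6 for every unit. Per-unit B: 40, 42, 37, 39, 41, 38. Mean = 39.5.
Observing A=6 restricts to units where A's equation naturally yields 6: W ∈ {1, 2}. In that subpopulation B = 37, 38, mean 37.5.
Difference = 39.5 − 37.5 = 2.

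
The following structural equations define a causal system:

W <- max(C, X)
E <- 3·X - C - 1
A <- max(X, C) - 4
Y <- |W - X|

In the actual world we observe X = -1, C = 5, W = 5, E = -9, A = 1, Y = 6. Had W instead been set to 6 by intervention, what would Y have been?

7

The intervention breaks the incoming arrows to W: W <- max(C, X) no longer applies, and W = 6.
Y = |W - X|  [with W=6, X=-1]  = 7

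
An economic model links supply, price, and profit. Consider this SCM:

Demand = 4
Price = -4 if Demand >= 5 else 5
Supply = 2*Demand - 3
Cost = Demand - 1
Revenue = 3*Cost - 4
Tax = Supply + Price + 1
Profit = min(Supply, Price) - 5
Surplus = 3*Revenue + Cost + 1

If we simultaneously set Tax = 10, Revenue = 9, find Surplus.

Under do(Tax = 10, Revenue = 9), each intervened variable's structural equation is replaced by its fixed value.
Cost = Demand - 1  [with Demand=4]  = 3
Surplus = 3*Revenue + Cost + 1  [with Revenue=9, Cost=3]  = 31

31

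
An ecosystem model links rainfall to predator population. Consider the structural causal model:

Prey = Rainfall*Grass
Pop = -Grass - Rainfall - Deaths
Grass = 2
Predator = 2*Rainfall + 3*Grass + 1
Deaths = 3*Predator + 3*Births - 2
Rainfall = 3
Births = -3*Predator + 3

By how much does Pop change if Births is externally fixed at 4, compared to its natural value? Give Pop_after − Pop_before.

Under do(Births=4), the mechanism Births = -3*Predator + 3 is discarded; Births is fixed at 4.
Predator = 2*Rainfall + 3*Grass + 1  [with Rainfall=3, Grass=2]  = 13
Deaths = 3*Predator + 3*Births - 2  [with Predator=13, Births=4]  = 49
Pop = -Grass - Rainfall - Deaths  [with Grass=2, Rainfall=3, Deaths=49]  = -54
Without intervention: Predator = 2*Rainfall + 3*Grass + 1  [with Rainfall=3, Grass=2]  = 13; Births = -3*Predator + 3  [with Predator=13]  = -36; Deaths = 3*Predator + 3*Births - 2  [with Predator=13, Births=-36]  = -71; Pop = -Grass - Rainfall - Deaths  [with Grass=2, Rainfall=3, Deaths=-71]  = 66.
Change = -54 − 66 = -120.

-120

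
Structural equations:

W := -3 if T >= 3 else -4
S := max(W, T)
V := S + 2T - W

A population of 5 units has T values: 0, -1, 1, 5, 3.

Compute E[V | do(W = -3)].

7.8

Every unit gets W=-3 under the intervention. V values become 3, 0, 6, 18, 12; E[V|do(W=-3)] = 7.8.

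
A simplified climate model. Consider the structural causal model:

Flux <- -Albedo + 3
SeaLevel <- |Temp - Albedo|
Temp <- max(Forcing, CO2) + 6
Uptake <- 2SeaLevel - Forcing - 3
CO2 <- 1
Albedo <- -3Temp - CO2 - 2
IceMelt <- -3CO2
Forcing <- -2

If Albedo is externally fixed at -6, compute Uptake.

do(Albedo=-6) replaces the equation Albedo <- -3Temp - CO2 - 2 with the constant Albedo = -6.
Temp = max(Forcing, CO2) + 6  [with Forcing=-2, CO2=1]  = 7
SeaLevel = |Temp - Albedo|  [with Temp=7, Albedo=-6]  = 13
Uptake = 2SeaLevel - Forcing - 3  [with SeaLevel=13, Forcing=-2]  = 25

25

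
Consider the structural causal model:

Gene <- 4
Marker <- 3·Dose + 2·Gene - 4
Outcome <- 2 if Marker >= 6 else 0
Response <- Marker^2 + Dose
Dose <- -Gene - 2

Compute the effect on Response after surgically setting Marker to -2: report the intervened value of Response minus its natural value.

The intervention breaks the incoming arrows to Marker: Marker <- 3·Dose + 2·Gene - 4 no longer applies, and Marker = -2.
Dose = -Gene - 2  [with Gene=4]  = -6
Response = Marker^2 + Dose  [with Marker=-2, Dose=-6]  = -2
Without intervention: Dose = -Gene - 2  [with Gene=4]  = -6; Marker = 3·Dose + 2·Gene - 4  [with Dose=-6, Gene=4]  = -14; Response = Marker^2 + Dose  [with Marker=-14, Dose=-6]  = 190.
Change = -2 − 190 = -192.

-192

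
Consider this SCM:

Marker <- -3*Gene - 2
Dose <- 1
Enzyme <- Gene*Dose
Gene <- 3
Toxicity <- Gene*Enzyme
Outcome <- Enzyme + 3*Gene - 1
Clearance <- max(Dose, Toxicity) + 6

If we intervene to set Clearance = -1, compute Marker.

do(Clearance=-1) replaces the equation Clearance <- max(Dose, Toxicity) + 6 with the constant Clearance = -1.
No directed path runs from Clearance to Marker, so Marker keeps its natural value.
Marker = -3*Gene - 2  [with Gene=3]  = -11

-11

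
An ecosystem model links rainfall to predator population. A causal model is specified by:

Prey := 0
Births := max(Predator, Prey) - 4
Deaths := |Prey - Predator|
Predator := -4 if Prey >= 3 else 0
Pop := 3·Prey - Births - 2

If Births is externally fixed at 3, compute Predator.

Under do(Births=3), the mechanism Births := max(Predator, Prey) - 4 is discarded; Births is fixed at 3.
Since Predator is not a descendant of the intervened variable, it is unaffected.
Predator = -4 if Prey >= 3 else 0  [with Prey=0]  = 0

0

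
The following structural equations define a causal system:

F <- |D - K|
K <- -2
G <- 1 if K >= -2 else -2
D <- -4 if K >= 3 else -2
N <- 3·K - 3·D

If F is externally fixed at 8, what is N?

The intervention breaks the incoming arrows to F: F <- |D - K| no longer applies, and F = 8.
Since N is not a descendant of the intervened variable, it is unaffected.
D = -4 if K >= 3 else -2  [with K=-2]  = -2
N = 3·K - 3·D  [with K=-2, D=-2]  = 0

0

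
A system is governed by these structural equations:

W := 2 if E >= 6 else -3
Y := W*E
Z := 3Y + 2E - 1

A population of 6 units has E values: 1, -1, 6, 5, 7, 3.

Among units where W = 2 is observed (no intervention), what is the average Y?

13

Observing W=2 restricts to units where W's equation naturally yields 2: E ∈ {6, 7}. In that subpopulation Y = 12, 14, mean 13.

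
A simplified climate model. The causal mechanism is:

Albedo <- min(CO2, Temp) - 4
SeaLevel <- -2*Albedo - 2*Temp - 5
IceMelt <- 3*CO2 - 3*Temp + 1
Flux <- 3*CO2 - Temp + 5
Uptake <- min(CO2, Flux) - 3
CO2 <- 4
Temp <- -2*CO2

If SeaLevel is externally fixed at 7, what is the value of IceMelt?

37

do(SeaLevel=7) replaces the equation SeaLevel <- -2*Albedo - 2*Temp - 5 with the constant SeaLevel = 7.
IceMelt is not downstream of the intervention, so its value is determined by the original equations.
Temp = -2*CO2  [with CO2=4]  = -8
IceMelt = 3*CO2 - 3*Temp + 1  [with CO2=4, Temp=-8]  = 37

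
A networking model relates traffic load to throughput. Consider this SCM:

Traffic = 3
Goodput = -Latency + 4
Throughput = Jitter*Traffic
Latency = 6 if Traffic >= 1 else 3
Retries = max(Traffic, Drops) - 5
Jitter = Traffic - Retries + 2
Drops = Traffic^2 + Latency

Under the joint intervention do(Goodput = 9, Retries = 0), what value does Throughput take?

15

Setting Goodput = 9, Retries = 0 by intervention discards those variables' equations.
Jitter = Traffic - Retries + 2  [with Traffic=3, Retries=0]  = 5
Throughput = Jitter*Traffic  [with Jitter=5, Traffic=3]  = 15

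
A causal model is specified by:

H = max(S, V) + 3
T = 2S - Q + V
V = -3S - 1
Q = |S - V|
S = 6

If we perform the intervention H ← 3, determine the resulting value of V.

The intervention breaks the incoming arrows to H: H = max(S, V) + 3 no longer applies, and H = 3.
Since V is not a descendant of the intervened variable, it is unaffected.
V = -3S - 1  [with S=6]  = -19

-19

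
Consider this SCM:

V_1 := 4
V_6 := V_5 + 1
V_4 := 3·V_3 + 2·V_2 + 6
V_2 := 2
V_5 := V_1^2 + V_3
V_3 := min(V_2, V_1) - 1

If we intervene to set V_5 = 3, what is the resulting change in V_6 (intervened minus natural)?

The intervention breaks the incoming arrows to V_5: V_5 := V_1^2 + V_3 no longer applies, and V_5 = 3.
V_6 = V_5 + 1  [with V_5=3]  = 4
Without intervention: V_3 = min(V_2, V_1) - 1  [with V_2=2, V_1=4]  = 1; V_5 = V_1^2 + V_3  [with V_1=4, V_3=1]  = 17; V_6 = V_5 + 1  [with V_5=17]  = 18.
Change = 4 − 18 = -14.

-14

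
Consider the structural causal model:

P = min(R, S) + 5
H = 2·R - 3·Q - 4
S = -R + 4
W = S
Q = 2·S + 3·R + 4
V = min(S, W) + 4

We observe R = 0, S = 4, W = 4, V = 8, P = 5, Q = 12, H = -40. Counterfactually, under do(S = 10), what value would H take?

-76

Under do(S=10), the mechanism S = -R + 4 is discarded; S is fixed at 10.
Q = 2·S + 3·R + 4  [with S=10, R=0]  = 24
H = 2·R - 3·Q - 4  [with R=0, Q=24]  = -76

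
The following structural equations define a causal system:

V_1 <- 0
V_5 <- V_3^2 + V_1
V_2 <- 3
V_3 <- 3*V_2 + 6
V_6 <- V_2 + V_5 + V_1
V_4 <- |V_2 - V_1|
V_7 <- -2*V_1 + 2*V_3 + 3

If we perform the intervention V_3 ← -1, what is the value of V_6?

4

The intervention breaks the incoming arrows to V_3: V_3 <- 3*V_2 + 6 no longer applies, and V_3 = -1.
V_5 = V_3^2 + V_1  [with V_3=-1, V_1=0]  = 1
V_6 = V_2 + V_5 + V_1  [with V_2=3, V_5=1, V_1=0]  = 4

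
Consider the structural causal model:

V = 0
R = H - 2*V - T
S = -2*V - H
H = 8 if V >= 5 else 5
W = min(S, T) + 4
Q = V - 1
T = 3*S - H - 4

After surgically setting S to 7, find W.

The intervention breaks the incoming arrows to S: S = -2*V - H no longer applies, and S = 7.
H = 8 if V >= 5 else 5  [with V=0]  = 5
T = 3*S - H - 4  [with S=7, H=5]  = 12
W = min(S, T) + 4  [with S=7, T=12]  = 11

11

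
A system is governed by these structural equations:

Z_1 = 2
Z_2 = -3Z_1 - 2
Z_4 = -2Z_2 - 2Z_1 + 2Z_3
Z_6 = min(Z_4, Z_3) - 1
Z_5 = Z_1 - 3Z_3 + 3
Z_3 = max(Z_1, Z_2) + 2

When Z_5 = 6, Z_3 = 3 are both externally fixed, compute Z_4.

18

Under do(Z_5 = 6, Z_3 = 3), each intervened variable's structural equation is replaced by its fixed value.
Z_2 = -3Z_1 - 2  [with Z_1=2]  = -8
Z_4 = -2Z_2 - 2Z_1 + 2Z_3  [with Z_2=-8, Z_1=2, Z_3=3]  = 18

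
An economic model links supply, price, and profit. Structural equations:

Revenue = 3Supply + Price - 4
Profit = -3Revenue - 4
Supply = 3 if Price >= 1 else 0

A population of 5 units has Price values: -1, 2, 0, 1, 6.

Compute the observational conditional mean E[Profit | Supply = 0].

Conditioning on Supply=0 selects the 2 unit(s) with Price ∈ {-1, 0}. Their Profit values: 11, 8. Mean = 9.5.

9.5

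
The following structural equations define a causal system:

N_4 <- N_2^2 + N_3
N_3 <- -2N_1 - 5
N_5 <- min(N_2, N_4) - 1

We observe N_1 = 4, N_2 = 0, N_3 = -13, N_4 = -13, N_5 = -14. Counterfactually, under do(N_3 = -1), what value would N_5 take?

-2

do(N_3=-1) replaces the equation N_3 <- -2N_1 - 5 with the constant N_3 = -1.
N_4 = N_2^2 + N_3  [with N_2=0, N_3=-1]  = -1
N_5 = min(N_2, N_4) - 1  [with N_2=0, N_4=-1]  = -2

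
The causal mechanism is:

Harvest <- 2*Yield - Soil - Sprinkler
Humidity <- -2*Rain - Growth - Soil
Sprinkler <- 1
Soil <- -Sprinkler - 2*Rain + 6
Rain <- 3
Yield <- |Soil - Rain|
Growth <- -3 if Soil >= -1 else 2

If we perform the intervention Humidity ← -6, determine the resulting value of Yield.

The intervention breaks the incoming arrows to Humidity: Humidity <- -2*Rain - Growth - Soil no longer applies, and Humidity = -6.
Since Yield is not a descendant of the intervened variable, it is unaffected.
Soil = -Sprinkler - 2*Rain + 6  [with Sprinkler=1, Rain=3]  = -1
Yield = |Soil - Rain|  [with Soil=-1, Rain=3]  = 4

4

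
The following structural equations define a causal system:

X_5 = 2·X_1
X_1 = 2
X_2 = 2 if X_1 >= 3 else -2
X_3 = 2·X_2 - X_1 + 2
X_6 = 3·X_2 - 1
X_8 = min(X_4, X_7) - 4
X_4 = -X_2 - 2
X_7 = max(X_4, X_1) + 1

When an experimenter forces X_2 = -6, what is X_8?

do(X_2=-6) replaces the equation X_2 = 2 if X_1 >= 3 else -2 with the constant X_2 = -6.
X_4 = -X_2 - 2  [with X_2=-6]  = 4
X_7 = max(X_4, X_1) + 1  [with X_4=4, X_1=2]  = 5
X_8 = min(X_4, X_7) - 4  [with X_4=4, X_7=5]  = 0

0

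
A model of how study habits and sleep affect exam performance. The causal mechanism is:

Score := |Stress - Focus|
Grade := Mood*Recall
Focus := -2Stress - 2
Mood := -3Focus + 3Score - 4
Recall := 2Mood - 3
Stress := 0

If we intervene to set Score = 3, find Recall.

do(Score=3) replaces the equation Score := |Stress - Focus| with the constant Score = 3.
Focus = -2Stress - 2  [with Stress=0]  = -2
Mood = -3Focus + 3Score - 4  [with Focus=-2, Score=3]  = 11
Recall = 2Mood - 3  [with Mood=11]  = 19

19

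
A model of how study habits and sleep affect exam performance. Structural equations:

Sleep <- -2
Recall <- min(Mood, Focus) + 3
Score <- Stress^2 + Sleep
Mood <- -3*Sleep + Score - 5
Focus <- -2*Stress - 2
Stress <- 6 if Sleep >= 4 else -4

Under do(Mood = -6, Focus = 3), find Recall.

-3

The joint intervention fixes Mood = -6, Focus = 3, removing each variable's own equation.
Recall = min(Mood, Focus) + 3  [with Mood=-6, Focus=3]  = -3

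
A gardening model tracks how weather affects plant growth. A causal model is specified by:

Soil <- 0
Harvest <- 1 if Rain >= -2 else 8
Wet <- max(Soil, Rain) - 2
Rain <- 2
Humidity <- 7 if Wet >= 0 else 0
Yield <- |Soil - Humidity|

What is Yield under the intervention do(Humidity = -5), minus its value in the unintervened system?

-2

Intervening sets Humidity = -5 and removes its equation (Humidity <- 7 if Wet >= 0 else 0).
Yield = |Soil - Humidity|  [with Soil=0, Humidity=-5]  = 5
Without intervention: Wet = max(Soil, Rain) - 2  [with Soil=0, Rain=2]  = 0; Humidity = 7 if Wet >= 0 else 0  [with Wet=0]  = 7; Yield = |Soil - Humidity|  [with Soil=0, Humidity=7]  = 7.
Change = 5 − 7 = -2.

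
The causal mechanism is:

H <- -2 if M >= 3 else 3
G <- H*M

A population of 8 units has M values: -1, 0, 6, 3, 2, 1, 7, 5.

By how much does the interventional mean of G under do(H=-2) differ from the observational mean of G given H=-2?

Under do(H=-2), H's equation is replaced by H=-2 for every unit. Per-unit G: 2, 0, -12, -6, -4, -2, -14, -10. Mean = -5.75.
Observing H=-2 restricts to units where H's equation naturally yields -2: M ∈ {6, 3, 7, 5}. In that subpopulation G = -12, -6, -14, -10, mean -10.5.
Difference = -5.75 − (-10.5) = 4.75.

4.75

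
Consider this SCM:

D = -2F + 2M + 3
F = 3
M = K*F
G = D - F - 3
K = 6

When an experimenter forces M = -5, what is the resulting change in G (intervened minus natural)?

do(M=-5) replaces the equation M = K*F with the constant M = -5.
D = -2F + 2M + 3  [with F=3, M=-5]  = -13
G = D - F - 3  [with D=-13, F=3]  = -19
Without intervention: M = K*F  [with K=6, F=3]  = 18; D = -2F + 2M + 3  [with F=3, M=18]  = 33; G = D - F - 3  [with D=33, F=3]  = 27.
Change = -19 − 27 = -46.

-46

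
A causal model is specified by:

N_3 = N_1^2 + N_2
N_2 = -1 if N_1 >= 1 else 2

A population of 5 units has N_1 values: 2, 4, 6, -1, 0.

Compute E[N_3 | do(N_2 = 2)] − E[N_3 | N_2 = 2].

10.9

The intervention sets N_2=2 in all 5 units regardless of N_1. Recomputing N_3 per unit gives 6, 18, 38, 3, 2; average 13.4.
Conditioning on N_2=2 selects the 2 unit(s) with N_1 ∈ {-1, 0}. Their N_3 values: 3, 2. Mean = 2.5.
Difference = 13.4 − 2.5 = 10.9.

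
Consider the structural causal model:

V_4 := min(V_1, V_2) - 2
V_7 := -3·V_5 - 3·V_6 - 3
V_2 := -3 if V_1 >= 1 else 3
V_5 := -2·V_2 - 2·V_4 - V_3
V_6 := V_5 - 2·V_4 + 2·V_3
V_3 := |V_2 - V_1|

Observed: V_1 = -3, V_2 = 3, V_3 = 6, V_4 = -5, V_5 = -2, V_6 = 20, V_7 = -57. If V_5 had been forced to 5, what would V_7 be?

Under do(V_5=5), the mechanism V_5 := -2·V_2 - 2·V_4 - V_3 is discarded; V_5 is fixed at 5.
V_2 = -3 if V_1 >= 1 else 3  [with V_1=-3]  = 3
V_3 = |V_2 - V_1|  [with V_2=3, V_1=-3]  = 6
V_4 = min(V_1, V_2) - 2  [with V_1=-3, V_2=3]  = -5
V_6 = V_5 - 2·V_4 + 2·V_3  [with V_5=5, V_4=-5, V_3=6]  = 27
V_7 = -3·V_5 - 3·V_6 - 3  [with V_5=5, V_6=27]  = -99

-99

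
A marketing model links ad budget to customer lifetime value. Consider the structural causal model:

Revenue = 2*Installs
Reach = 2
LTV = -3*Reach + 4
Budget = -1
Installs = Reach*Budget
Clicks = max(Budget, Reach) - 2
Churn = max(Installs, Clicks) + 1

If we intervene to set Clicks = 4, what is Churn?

5

do(Clicks=4) replaces the equation Clicks = max(Budget, Reach) - 2 with the constant Clicks = 4.
Installs = Reach*Budget  [with Reach=2, Budget=-1]  = -2
Churn = max(Installs, Clicks) + 1  [with Installs=-2, Clicks=4]  = 5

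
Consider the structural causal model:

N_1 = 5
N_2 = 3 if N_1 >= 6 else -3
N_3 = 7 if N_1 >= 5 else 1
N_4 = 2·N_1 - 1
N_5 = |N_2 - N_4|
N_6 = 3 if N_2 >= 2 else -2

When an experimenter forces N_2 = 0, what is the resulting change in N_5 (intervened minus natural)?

-3

do(N_2=0) replaces the equation N_2 = 3 if N_1 >= 6 else -3 with the constant N_2 = 0.
N_4 = 2·N_1 - 1  [with N_1=5]  = 9
N_5 = |N_2 - N_4|  [with N_2=0, N_4=9]  = 9
Without intervention: N_2 = 3 if N_1 >= 6 else -3  [with N_1=5]  = -3; N_4 = 2·N_1 - 1  [with N_1=5]  = 9; N_5 = |N_2 - N_4|  [with N_2=-3, N_4=9]  = 12.
Change = 9 − 12 = -3.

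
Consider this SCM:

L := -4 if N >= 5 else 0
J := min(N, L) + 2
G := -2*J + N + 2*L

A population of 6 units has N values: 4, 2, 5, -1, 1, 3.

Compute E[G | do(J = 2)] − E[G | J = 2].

Under do(J=2), J's equation is replaced by J=2 for every unit. Per-unit G: 0, -2, -7, -5, -3, -1. Mean = -3.
Conditioning on J=2 selects the 4 unit(s) with N ∈ {4, 2, 1, 3}. Their G values: 0, -2, -3, -1. Mean = -1.5.
Difference = -3 − (-1.5) = -1.5.

-1.5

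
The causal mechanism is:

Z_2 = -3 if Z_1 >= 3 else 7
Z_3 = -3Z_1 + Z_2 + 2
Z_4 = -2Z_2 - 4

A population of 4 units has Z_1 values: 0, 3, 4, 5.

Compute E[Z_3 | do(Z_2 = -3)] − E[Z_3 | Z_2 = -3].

do(Z_2=-3) breaks Z_2's dependence on Z_1. With Z_2=-3 fixed, Z_3 across the units is -1, -10, -13, -16, mean -10.
E[Z_3|Z_2=-3] averages over only the 3 units with Z_2=-3 (Z_1 = 3, 4, 5): Z_3 = -10, -13, -16, mean -13.
Difference = -10 − (-13) = 3.

3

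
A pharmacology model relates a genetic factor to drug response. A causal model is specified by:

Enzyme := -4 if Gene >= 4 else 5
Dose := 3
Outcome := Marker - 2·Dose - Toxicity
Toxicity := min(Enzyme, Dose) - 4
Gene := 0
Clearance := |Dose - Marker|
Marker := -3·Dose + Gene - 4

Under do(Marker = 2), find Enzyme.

5

Under do(Marker=2), the mechanism Marker := -3·Dose + Gene - 4 is discarded; Marker is fixed at 2.
Since Enzyme is not a descendant of the intervened variable, it is unaffected.
Enzyme = -4 if Gene >= 4 else 5  [with Gene=0]  = 5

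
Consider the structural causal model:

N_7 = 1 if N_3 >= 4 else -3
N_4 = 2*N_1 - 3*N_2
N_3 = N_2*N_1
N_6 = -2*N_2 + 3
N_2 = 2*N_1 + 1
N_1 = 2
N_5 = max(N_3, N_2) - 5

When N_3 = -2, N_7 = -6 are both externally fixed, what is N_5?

0

Setting N_3 = -2, N_7 = -6 by intervention discards those variables' equations.
N_2 = 2*N_1 + 1  [with N_1=2]  = 5
N_5 = max(N_3, N_2) - 5  [with N_3=-2, N_2=5]  = 0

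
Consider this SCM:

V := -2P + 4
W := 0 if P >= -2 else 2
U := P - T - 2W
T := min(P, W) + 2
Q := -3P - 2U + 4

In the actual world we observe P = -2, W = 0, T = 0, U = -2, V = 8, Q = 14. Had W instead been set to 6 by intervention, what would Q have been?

38

Under do(W=6), the mechanism W := 0 if P >= -2 else 2 is discarded; W is fixed at 6.
T = min(P, W) + 2  [with P=-2, W=6]  = 0
U = P - T - 2W  [with P=-2, T=0, W=6]  = -14
Q = -3P - 2U + 4  [with P=-2, U=-14]  = 38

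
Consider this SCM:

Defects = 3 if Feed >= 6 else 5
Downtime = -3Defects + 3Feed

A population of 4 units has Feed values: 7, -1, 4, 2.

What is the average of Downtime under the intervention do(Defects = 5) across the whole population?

do(Defects=5) breaks Defects's dependence on Feed. With Defects=5 fixed, Downtime across the units is 6, -18, -3, -9, mean -6.

-6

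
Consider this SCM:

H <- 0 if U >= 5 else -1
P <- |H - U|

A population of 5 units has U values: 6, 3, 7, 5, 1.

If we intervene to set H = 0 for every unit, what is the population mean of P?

Under do(H=0), H's equation is replaced by H=0 for every unit. Per-unit P: 6, 3, 7, 5, 1. Mean = 4.4.

4.4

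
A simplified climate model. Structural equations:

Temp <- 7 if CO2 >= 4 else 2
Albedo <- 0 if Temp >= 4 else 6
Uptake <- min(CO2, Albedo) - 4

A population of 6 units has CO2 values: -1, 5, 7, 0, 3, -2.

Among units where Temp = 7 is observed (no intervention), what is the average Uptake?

-4

Conditioning on Temp=7 selects the 2 unit(s) with CO2 ∈ {5, 7}. Their Uptake values: -4, -4. Mean = -4.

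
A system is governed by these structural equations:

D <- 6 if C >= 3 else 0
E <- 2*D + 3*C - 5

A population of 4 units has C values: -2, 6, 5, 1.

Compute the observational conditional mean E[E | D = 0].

-6.5

E[E|D=0] averages over only the 2 units with D=0 (C = -2, 1): E = -11, -2, mean -6.5.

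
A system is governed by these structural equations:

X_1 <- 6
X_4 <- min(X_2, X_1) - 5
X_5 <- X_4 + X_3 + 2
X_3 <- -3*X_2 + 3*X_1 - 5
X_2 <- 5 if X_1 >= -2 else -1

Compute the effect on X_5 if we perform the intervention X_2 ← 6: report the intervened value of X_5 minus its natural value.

do(X_2=6) replaces the equation X_2 <- 5 if X_1 >= -2 else -1 with the constant X_2 = 6.
X_3 = -3*X_2 + 3*X_1 - 5  [with X_2=6, X_1=6]  = -5
X_4 = min(X_2, X_1) - 5  [with X_2=6, X_1=6]  = 1
X_5 = X_4 + X_3 + 2  [with X_4=1, X_3=-5]  = -2
Without intervention: X_2 = 5 if X_1 >= -2 else -1  [with X_1=6]  = 5; X_3 = -3*X_2 + 3*X_1 - 5  [with X_2=5, X_1=6]  = -2; X_4 = min(X_2, X_1) - 5  [with X_2=5, X_1=6]  = 0; X_5 = X_4 + X_3 + 2  [with X_4=0, X_3=-2]  = 0.
Change = -2 − 0 = -2.

-2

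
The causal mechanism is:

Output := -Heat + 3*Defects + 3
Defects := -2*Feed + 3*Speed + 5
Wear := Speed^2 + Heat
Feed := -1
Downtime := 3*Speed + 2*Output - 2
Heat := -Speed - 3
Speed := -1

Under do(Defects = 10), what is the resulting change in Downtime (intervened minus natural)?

36

Under do(Defects=10), the mechanism Defects := -2*Feed + 3*Speed + 5 is discarded; Defects is fixed at 10.
Heat = -Speed - 3  [with Speed=-1]  = -2
Output = -Heat + 3*Defects + 3  [with Heat=-2, Defects=10]  = 35
Downtime = 3*Speed + 2*Output - 2  [with Speed=-1, Output=35]  = 65
Without intervention: Heat = -Speed - 3  [with Speed=-1]  = -2; Defects = -2*Feed + 3*Speed + 5  [with Feed=-1, Speed=-1]  = 4; Output = -Heat + 3*Defects + 3  [with Heat=-2, Defects=4]  = 17; Downtime = 3*Speed + 2*Output - 2  [with Speed=-1, Output=17]  = 29.
Change = 65 − 29 = 36.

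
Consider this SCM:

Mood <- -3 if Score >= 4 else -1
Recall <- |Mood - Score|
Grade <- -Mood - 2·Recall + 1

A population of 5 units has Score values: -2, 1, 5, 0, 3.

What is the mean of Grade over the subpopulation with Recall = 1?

E[Grade|Recall=1] averages over only the 2 units with Recall=1 (Score = -2, 0): Grade = 0, 0, mean 0.

0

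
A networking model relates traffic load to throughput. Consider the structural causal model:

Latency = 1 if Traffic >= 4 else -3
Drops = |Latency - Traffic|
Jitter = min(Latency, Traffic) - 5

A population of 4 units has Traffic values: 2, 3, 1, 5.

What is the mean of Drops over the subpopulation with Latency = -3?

5

Observing Latency=-3 restricts to units where Latency's equation naturally yields -3: Traffic ∈ {2, 3, 1}. In that subpopulation Drops = 5, 6, 4, mean 5.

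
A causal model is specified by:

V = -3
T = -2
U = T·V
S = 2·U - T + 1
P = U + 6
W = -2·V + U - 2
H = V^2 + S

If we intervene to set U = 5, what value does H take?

22

The intervention breaks the incoming arrows to U: U = T·V no longer applies, and U = 5.
S = 2·U - T + 1  [with U=5, T=-2]  = 13
H = V^2 + S  [with V=-3, S=13]  = 22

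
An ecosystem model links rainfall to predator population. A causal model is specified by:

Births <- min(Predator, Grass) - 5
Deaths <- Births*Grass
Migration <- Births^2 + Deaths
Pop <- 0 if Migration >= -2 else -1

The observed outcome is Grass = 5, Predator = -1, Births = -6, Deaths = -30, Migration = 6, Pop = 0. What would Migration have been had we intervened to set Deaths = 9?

Intervening sets Deaths = 9 and removes its equation (Deaths <- Births*Grass).
Births = min(Predator, Grass) - 5  [with Predator=-1, Grass=5]  = -6
Migration = Births^2 + Deaths  [with Births=-6, Deaths=9]  = 45

45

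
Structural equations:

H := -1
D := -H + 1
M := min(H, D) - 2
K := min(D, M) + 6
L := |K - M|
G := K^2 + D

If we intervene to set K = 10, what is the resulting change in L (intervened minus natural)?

7

Intervening sets K = 10 and removes its equation (K := min(D, M) + 6).
D = -H + 1  [with H=-1]  = 2
M = min(H, D) - 2  [with H=-1, D=2]  = -3
L = |K - M|  [with K=10, M=-3]  = 13
Without intervention: D = -H + 1  [with H=-1]  = 2; M = min(H, D) - 2  [with H=-1, D=2]  = -3; K = min(D, M) + 6  [with D=2, M=-3]  = 3; L = |K - M|  [with K=3, M=-3]  = 6.
Change = 13 − 6 = 7.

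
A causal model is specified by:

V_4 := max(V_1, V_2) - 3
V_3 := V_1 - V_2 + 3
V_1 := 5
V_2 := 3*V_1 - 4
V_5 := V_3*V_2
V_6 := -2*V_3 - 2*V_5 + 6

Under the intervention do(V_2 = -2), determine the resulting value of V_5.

do(V_2=-2) replaces the equation V_2 := 3*V_1 - 4 with the constant V_2 = -2.
V_3 = V_1 - V_2 + 3  [with V_1=5, V_2=-2]  = 10
V_5 = V_3*V_2  [with V_3=10, V_2=-2]  = -20

-20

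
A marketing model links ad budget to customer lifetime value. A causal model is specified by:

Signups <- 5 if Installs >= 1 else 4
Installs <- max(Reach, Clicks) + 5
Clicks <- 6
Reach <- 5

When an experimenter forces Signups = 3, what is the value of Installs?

Under do(Signups=3), the mechanism Signups <- 5 if Installs >= 1 else 4 is discarded; Signups is fixed at 3.
Since Installs is not a descendant of the intervened variable, it is unaffected.
Installs = max(Reach, Clicks) + 5  [with Reach=5, Clicks=6]  = 11

11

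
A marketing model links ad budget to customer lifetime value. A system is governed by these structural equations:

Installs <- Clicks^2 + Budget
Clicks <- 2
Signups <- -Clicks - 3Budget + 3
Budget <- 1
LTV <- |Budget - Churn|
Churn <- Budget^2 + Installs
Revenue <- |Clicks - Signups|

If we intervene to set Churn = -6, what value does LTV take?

7

Under do(Churn=-6), the mechanism Churn <- Budget^2 + Installs is discarded; Churn is fixed at -6.
LTV = |Budget - Churn|  [with Budget=1, Churn=-6]  = 7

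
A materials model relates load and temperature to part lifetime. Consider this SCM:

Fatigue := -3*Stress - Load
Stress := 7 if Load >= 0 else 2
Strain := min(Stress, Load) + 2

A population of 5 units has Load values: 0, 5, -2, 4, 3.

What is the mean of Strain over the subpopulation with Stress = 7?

Conditioning on Stress=7 selects the 4 unit(s) with Load ∈ {0, 5, 4, 3}. Their Strain values: 2, 7, 6, 5. Mean = 5.

5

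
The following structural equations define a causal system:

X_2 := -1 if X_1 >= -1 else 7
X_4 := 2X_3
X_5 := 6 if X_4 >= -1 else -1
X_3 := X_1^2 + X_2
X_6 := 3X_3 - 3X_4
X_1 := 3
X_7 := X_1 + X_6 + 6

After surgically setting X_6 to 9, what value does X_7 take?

18

Intervening sets X_6 = 9 and removes its equation (X_6 := 3X_3 - 3X_4).
X_7 = X_1 + X_6 + 6  [with X_1=3, X_6=9]  = 18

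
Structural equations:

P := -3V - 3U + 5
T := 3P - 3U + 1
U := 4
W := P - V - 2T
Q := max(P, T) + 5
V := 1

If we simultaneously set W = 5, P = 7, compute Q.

15

The joint intervention fixes W = 5, P = 7, removing each variable's own equation.
T = 3P - 3U + 1  [with P=7, U=4]  = 10
Q = max(P, T) + 5  [with P=7, T=10]  = 15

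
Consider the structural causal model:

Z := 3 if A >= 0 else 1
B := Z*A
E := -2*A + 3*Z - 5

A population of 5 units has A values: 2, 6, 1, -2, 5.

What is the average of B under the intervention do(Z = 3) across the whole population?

The intervention sets Z=3 in all 5 units regardless of A. Recomputing B per unit gives 6, 18, 3, -6, 15; average 7.2.

7.2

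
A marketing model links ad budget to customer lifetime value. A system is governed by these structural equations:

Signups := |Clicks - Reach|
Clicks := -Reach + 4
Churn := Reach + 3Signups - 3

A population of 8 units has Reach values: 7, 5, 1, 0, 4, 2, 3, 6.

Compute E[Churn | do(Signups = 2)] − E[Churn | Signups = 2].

do(Signups=2) breaks Signups's dependence on Reach. With Signups=2 fixed, Churn across the units is 10, 8, 4, 3, 7, 5, 6, 9, mean 6.5.
Observing Signups=2 restricts to units where Signups's equation naturally yields 2: Reach ∈ {1, 3}. In that subpopulation Churn = 4, 6, mean 5.
Difference = 6.5 − 5 = 1.5.

1.5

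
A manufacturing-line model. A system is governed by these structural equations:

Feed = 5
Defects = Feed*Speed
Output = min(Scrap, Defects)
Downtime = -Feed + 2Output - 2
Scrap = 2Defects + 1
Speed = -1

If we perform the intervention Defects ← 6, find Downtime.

The intervention breaks the incoming arrows to Defects: Defects = Feed*Speed no longer applies, and Defects = 6.
Scrap = 2Defects + 1  [with Defects=6]  = 13
Output = min(Scrap, Defects)  [with Scrap=13, Defects=6]  = 6
Downtime = -Feed + 2Output - 2  [with Feed=5, Output=6]  = 5

5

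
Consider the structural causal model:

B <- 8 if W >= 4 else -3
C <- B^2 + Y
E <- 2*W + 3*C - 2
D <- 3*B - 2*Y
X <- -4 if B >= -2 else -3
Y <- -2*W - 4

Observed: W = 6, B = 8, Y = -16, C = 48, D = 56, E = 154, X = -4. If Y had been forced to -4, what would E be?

190

The intervention breaks the incoming arrows to Y: Y <- -2*W - 4 no longer applies, and Y = -4.
B = 8 if W >= 4 else -3  [with W=6]  = 8
C = B^2 + Y  [with B=8, Y=-4]  = 60
E = 2*W + 3*C - 2  [with W=6, C=60]  = 190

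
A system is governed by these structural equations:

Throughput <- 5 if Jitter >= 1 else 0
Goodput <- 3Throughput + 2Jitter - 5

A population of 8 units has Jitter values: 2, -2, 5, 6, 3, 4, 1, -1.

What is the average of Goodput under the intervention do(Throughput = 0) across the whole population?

Under do(Throughput=0), Throughput's equation is replaced by Throughput=0 for every unit. Per-unit Goodput: -1, -9, 5, 7, 1, 3, -3, -7. Mean = -0.5.

-0.5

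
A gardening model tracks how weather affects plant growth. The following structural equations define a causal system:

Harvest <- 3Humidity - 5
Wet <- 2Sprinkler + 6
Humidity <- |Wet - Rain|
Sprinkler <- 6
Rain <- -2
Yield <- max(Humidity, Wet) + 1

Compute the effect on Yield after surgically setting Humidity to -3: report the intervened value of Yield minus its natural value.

-2

Intervening sets Humidity = -3 and removes its equation (Humidity <- |Wet - Rain|).
Wet = 2Sprinkler + 6  [with Sprinkler=6]  = 18
Yield = max(Humidity, Wet) + 1  [with Humidity=-3, Wet=18]  = 19
Without intervention: Wet = 2Sprinkler + 6  [with Sprinkler=6]  = 18; Humidity = |Wet - Rain|  [with Wet=18, Rain=-2]  = 20; Yield = max(Humidity, Wet) + 1  [with Humidity=20, Wet=18]  = 21.
Change = 19 − 21 = -2.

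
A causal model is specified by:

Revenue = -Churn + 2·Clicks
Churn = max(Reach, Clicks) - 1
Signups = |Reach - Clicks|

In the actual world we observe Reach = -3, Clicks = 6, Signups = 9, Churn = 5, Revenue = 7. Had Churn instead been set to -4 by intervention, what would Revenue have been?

16

Intervening sets Churn = -4 and removes its equation (Churn = max(Reach, Clicks) - 1).
Revenue = -Churn + 2·Clicks  [with Churn=-4, Clicks=6]  = 16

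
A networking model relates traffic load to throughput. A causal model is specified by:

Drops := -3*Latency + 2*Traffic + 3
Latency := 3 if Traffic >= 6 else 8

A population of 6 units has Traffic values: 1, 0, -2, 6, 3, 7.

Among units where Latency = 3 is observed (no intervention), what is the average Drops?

7

Conditioning on Latency=3 selects the 2 unit(s) with Traffic ∈ {6, 7}. Their Drops values: 6, 8. Mean = 7.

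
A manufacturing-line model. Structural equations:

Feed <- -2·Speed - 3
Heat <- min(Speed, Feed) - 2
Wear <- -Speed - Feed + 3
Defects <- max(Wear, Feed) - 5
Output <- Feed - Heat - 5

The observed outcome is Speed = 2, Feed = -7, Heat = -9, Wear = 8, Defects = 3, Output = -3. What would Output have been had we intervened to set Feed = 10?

Under do(Feed=10), the mechanism Feed <- -2·Speed - 3 is discarded; Feed is fixed at 10.
Heat = min(Speed, Feed) - 2  [with Speed=2, Feed=10]  = 0
Output = Feed - Heat - 5  [with Feed=10, Heat=0]  = 5

5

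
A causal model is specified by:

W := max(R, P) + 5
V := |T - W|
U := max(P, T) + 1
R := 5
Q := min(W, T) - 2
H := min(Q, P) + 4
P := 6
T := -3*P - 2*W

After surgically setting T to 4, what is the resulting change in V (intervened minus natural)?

-44

do(T=4) replaces the equation T := -3*P - 2*W with the constant T = 4.
W = max(R, P) + 5  [with R=5, P=6]  = 11
V = |T - W|  [with T=4, W=11]  = 7
Without intervention: W = max(R, P) + 5  [with R=5, P=6]  = 11; T = -3*P - 2*W  [with P=6, W=11]  = -40; V = |T - W|  [with T=-40, W=11]  = 51.
Change = 7 − 51 = -44.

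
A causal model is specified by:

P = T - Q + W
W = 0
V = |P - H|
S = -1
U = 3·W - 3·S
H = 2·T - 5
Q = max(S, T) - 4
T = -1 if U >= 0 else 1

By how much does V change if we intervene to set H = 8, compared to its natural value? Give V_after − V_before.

-7

Intervening sets H = 8 and removes its equation (H = 2·T - 5).
U = 3·W - 3·S  [with W=0, S=-1]  = 3
T = -1 if U >= 0 else 1  [with U=3]  = -1
Q = max(S, T) - 4  [with S=-1, T=-1]  = -5
P = T - Q + W  [with T=-1, Q=-5, W=0]  = 4
V = |P - H|  [with P=4, H=8]  = 4
Without intervention: U = 3·W - 3·S  [with W=0, S=-1]  = 3; T = -1 if U >= 0 else 1  [with U=3]  = -1; Q = max(S, T) - 4  [with S=-1, T=-1]  = -5; H = 2·T - 5  [with T=-1]  = -7; P = T - Q + W  [with T=-1, Q=-5, W=0]  = 4; V = |P - H|  [with P=4, H=-7]  = 11.
Change = 4 − 11 = -7.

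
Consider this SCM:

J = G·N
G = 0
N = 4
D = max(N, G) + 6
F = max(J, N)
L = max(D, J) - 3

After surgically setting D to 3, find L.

Under do(D=3), the mechanism D = max(N, G) + 6 is discarded; D is fixed at 3.
J = G·N  [with G=0, N=4]  = 0
L = max(D, J) - 3  [with D=3, J=0]  = 0

0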